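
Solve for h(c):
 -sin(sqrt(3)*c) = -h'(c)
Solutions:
 h(c) = C1 - sqrt(3)*cos(sqrt(3)*c)/3


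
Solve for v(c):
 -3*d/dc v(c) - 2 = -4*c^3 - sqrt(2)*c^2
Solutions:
 v(c) = C1 + c^4/3 + sqrt(2)*c^3/9 - 2*c/3


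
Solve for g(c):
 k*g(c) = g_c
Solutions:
 g(c) = C1*exp(c*k)


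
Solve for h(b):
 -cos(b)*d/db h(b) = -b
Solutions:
 h(b) = C1 + Integral(b/cos(b), b)


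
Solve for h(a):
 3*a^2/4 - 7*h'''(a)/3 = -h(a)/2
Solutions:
 h(a) = C3*exp(14^(2/3)*3^(1/3)*a/14) - 3*a^2/2 + (C1*sin(14^(2/3)*3^(5/6)*a/28) + C2*cos(14^(2/3)*3^(5/6)*a/28))*exp(-14^(2/3)*3^(1/3)*a/28)


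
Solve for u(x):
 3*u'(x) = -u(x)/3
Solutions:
 u(x) = C1*exp(-x/9)


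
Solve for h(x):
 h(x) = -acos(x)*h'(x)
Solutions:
 h(x) = C1*exp(-Integral(1/acos(x), x))


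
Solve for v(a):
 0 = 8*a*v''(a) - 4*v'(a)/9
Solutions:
 v(a) = C1 + C2*a^(19/18)


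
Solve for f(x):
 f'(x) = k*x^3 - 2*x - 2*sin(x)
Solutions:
 f(x) = C1 + k*x^4/4 - x^2 + 2*cos(x)


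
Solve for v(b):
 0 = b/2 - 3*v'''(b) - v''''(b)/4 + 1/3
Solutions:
 v(b) = C1 + C2*b + C3*b^2 + C4*exp(-12*b) + b^4/144 + 7*b^3/432


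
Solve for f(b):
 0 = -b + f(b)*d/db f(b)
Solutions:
 f(b) = -sqrt(C1 + b^2)
 f(b) = sqrt(C1 + b^2)


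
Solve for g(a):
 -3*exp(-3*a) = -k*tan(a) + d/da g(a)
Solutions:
 g(a) = C1 + k*log(tan(a)^2 + 1)/2 + exp(-3*a)


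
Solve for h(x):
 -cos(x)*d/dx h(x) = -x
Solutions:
 h(x) = C1 + Integral(x/cos(x), x)


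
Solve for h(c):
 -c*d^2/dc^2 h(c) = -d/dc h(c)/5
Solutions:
 h(c) = C1 + C2*c^(6/5)


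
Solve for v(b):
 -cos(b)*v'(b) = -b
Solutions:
 v(b) = C1 + Integral(b/cos(b), b)


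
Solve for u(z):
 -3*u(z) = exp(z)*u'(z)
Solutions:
 u(z) = C1*exp(3*exp(-z))


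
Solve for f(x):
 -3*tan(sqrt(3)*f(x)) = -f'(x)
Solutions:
 f(x) = sqrt(3)*(pi - asin(C1*exp(3*sqrt(3)*x)))/3
 f(x) = sqrt(3)*asin(C1*exp(3*sqrt(3)*x))/3


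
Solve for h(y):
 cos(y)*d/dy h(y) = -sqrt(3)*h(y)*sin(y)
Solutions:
 h(y) = C1*cos(y)^(sqrt(3))


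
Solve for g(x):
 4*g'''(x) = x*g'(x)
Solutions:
 g(x) = C1 + Integral(C2*airyai(2^(1/3)*x/2) + C3*airybi(2^(1/3)*x/2), x)


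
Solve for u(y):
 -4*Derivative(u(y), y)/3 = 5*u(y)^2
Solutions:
 u(y) = 4/(C1 + 15*y)


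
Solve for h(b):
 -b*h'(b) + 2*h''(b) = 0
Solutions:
 h(b) = C1 + C2*erfi(b/2)


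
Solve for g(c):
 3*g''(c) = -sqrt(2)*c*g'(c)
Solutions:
 g(c) = C1 + C2*erf(2^(3/4)*sqrt(3)*c/6)


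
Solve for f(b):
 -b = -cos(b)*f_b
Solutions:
 f(b) = C1 + Integral(b/cos(b), b)


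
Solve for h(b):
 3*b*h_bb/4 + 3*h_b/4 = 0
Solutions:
 h(b) = C1 + C2*log(b)


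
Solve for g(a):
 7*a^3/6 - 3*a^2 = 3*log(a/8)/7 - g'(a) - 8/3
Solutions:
 g(a) = C1 - 7*a^4/24 + a^3 + 3*a*log(a)/7 - 65*a/21 - 9*a*log(2)/7


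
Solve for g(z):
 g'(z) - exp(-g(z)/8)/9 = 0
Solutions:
 g(z) = 8*log(C1 + z/72)


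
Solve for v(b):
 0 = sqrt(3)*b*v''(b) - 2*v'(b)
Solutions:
 v(b) = C1 + C2*b^(1 + 2*sqrt(3)/3)


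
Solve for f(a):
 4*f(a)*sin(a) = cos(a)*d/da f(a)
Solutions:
 f(a) = C1/cos(a)^4


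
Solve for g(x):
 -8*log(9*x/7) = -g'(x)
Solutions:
 g(x) = C1 + 8*x*log(x) - 8*x + x*log(43046721/5764801)


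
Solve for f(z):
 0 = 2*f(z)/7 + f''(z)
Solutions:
 f(z) = C1*sin(sqrt(14)*z/7) + C2*cos(sqrt(14)*z/7)


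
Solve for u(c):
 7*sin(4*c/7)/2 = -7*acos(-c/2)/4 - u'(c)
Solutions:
 u(c) = C1 - 7*c*acos(-c/2)/4 - 7*sqrt(4 - c^2)/4 + 49*cos(4*c/7)/8


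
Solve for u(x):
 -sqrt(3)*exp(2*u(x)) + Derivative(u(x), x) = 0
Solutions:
 u(x) = log(-sqrt(-1/(C1 + sqrt(3)*x))) - log(2)/2
 u(x) = log(-1/(C1 + sqrt(3)*x))/2 - log(2)/2


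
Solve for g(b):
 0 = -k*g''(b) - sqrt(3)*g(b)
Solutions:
 g(b) = C1*exp(-3^(1/4)*b*sqrt(-1/k)) + C2*exp(3^(1/4)*b*sqrt(-1/k))


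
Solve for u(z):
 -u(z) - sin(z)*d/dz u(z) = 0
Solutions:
 u(z) = C1*sqrt(cos(z) + 1)/sqrt(cos(z) - 1)


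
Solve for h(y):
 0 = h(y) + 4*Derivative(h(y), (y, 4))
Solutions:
 h(y) = (C1*sin(y/2) + C2*cos(y/2))*exp(-y/2) + (C3*sin(y/2) + C4*cos(y/2))*exp(y/2)


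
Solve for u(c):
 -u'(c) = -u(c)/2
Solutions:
 u(c) = C1*exp(c/2)


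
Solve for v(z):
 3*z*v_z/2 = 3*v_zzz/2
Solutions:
 v(z) = C1 + Integral(C2*airyai(z) + C3*airybi(z), z)


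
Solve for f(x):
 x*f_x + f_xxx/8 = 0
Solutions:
 f(x) = C1 + Integral(C2*airyai(-2*x) + C3*airybi(-2*x), x)


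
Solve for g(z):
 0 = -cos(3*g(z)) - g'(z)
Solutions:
 g(z) = -asin((C1 + exp(6*z))/(C1 - exp(6*z)))/3 + pi/3
 g(z) = asin((C1 + exp(6*z))/(C1 - exp(6*z)))/3


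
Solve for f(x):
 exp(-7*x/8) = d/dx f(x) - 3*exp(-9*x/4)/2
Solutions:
 f(x) = C1 - 2*exp(-9*x/4)/3 - 8*exp(-7*x/8)/7


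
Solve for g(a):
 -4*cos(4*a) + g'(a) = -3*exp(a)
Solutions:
 g(a) = C1 - 3*exp(a) + sin(4*a)


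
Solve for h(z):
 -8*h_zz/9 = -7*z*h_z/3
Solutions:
 h(z) = C1 + C2*erfi(sqrt(21)*z/4)


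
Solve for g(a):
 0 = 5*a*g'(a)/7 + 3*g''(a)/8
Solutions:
 g(a) = C1 + C2*erf(2*sqrt(105)*a/21)


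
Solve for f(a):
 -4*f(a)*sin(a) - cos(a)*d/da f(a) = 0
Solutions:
 f(a) = C1*cos(a)^4


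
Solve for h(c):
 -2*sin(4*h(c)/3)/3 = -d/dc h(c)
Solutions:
 -2*c/3 + 3*log(cos(4*h(c)/3) - 1)/8 - 3*log(cos(4*h(c)/3) + 1)/8 = C1


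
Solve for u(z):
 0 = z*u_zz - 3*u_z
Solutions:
 u(z) = C1 + C2*z^4


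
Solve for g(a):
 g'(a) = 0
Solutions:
 g(a) = C1


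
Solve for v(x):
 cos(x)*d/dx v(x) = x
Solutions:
 v(x) = C1 + Integral(x/cos(x), x)


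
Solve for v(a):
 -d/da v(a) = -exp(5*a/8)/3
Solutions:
 v(a) = C1 + 8*exp(5*a/8)/15


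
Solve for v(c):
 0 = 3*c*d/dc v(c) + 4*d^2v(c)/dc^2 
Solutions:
 v(c) = C1 + C2*erf(sqrt(6)*c/4)


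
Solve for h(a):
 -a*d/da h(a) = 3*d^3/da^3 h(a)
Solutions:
 h(a) = C1 + Integral(C2*airyai(-3^(2/3)*a/3) + C3*airybi(-3^(2/3)*a/3), a)


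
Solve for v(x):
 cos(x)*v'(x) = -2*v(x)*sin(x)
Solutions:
 v(x) = C1*cos(x)^2


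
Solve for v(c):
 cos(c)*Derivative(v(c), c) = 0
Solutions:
 v(c) = C1


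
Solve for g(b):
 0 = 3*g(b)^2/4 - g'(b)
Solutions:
 g(b) = -4/(C1 + 3*b)


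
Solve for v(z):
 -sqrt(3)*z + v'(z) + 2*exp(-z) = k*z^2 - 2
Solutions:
 v(z) = C1 + k*z^3/3 + sqrt(3)*z^2/2 - 2*z + 2*exp(-z)


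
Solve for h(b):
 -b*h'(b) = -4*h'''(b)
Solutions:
 h(b) = C1 + Integral(C2*airyai(2^(1/3)*b/2) + C3*airybi(2^(1/3)*b/2), b)


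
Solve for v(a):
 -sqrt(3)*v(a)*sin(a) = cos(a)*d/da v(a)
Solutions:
 v(a) = C1*cos(a)^(sqrt(3))


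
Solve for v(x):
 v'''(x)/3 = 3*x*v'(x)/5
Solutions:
 v(x) = C1 + Integral(C2*airyai(15^(2/3)*x/5) + C3*airybi(15^(2/3)*x/5), x)


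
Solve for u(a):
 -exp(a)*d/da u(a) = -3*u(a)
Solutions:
 u(a) = C1*exp(-3*exp(-a))


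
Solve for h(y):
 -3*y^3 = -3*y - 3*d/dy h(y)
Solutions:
 h(y) = C1 + y^4/4 - y^2/2


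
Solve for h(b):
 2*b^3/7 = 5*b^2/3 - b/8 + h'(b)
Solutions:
 h(b) = C1 + b^4/14 - 5*b^3/9 + b^2/16


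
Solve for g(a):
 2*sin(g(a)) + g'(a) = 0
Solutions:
 g(a) = -acos((-C1 - exp(4*a))/(C1 - exp(4*a))) + 2*pi
 g(a) = acos((-C1 - exp(4*a))/(C1 - exp(4*a)))


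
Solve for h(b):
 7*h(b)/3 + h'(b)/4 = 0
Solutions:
 h(b) = C1*exp(-28*b/3)


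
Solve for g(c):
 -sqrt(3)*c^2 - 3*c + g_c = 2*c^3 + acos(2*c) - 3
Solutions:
 g(c) = C1 + c^4/2 + sqrt(3)*c^3/3 + 3*c^2/2 + c*acos(2*c) - 3*c - sqrt(1 - 4*c^2)/2


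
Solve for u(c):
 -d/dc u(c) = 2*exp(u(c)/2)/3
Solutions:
 u(c) = 2*log(1/(C1 + 2*c)) + 2*log(6)


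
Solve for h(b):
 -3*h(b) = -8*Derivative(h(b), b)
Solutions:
 h(b) = C1*exp(3*b/8)


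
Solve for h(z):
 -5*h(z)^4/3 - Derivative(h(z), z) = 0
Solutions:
 h(z) = (-1 - sqrt(3)*I)*(1/(C1 + 5*z))^(1/3)/2
 h(z) = (-1 + sqrt(3)*I)*(1/(C1 + 5*z))^(1/3)/2
 h(z) = (1/(C1 + 5*z))^(1/3)


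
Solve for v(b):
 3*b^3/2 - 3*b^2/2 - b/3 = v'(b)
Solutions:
 v(b) = C1 + 3*b^4/8 - b^3/2 - b^2/6


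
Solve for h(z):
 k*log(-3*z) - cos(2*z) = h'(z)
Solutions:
 h(z) = C1 + k*z*(log(-z) - 1) + k*z*log(3) - sin(2*z)/2


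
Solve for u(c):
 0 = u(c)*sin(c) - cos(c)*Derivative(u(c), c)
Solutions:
 u(c) = C1/cos(c)


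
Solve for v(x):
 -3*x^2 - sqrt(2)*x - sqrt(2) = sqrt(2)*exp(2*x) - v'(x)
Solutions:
 v(x) = C1 + x^3 + sqrt(2)*x^2/2 + sqrt(2)*x + sqrt(2)*exp(2*x)/2


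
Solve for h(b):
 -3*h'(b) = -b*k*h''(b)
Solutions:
 h(b) = C1 + b^(((re(k) + 3)*re(k) + im(k)^2)/(re(k)^2 + im(k)^2))*(C2*sin(3*log(b)*Abs(im(k))/(re(k)^2 + im(k)^2)) + C3*cos(3*log(b)*im(k)/(re(k)^2 + im(k)^2)))


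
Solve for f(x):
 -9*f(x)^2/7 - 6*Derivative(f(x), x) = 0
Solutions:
 f(x) = 14/(C1 + 3*x)


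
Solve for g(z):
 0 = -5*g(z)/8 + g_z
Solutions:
 g(z) = C1*exp(5*z/8)


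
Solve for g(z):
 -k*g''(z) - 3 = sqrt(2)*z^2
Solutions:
 g(z) = C1 + C2*z - sqrt(2)*z^4/(12*k) - 3*z^2/(2*k)


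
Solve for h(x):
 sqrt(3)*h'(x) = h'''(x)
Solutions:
 h(x) = C1 + C2*exp(-3^(1/4)*x) + C3*exp(3^(1/4)*x)


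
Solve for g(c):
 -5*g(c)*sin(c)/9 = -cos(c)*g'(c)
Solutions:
 g(c) = C1/cos(c)^(5/9)


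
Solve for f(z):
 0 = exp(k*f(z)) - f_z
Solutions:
 f(z) = Piecewise((log(-1/(C1*k + k*z))/k, Ne(k, 0)), (nan, True))
 f(z) = Piecewise((C1 + z, Eq(k, 0)), (nan, True))


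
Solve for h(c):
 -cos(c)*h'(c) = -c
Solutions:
 h(c) = C1 + Integral(c/cos(c), c)


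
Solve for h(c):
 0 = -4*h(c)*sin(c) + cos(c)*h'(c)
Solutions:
 h(c) = C1/cos(c)^4


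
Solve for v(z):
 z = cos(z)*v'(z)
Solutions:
 v(z) = C1 + Integral(z/cos(z), z)


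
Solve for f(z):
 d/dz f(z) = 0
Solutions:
 f(z) = C1


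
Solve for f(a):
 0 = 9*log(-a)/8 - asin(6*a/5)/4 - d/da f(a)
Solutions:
 f(a) = C1 + 9*a*log(-a)/8 - a*asin(6*a/5)/4 - 9*a/8 - sqrt(25 - 36*a^2)/24


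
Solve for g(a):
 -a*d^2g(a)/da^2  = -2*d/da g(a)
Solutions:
 g(a) = C1 + C2*a^3


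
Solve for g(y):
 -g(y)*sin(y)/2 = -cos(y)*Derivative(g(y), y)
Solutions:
 g(y) = C1/sqrt(cos(y))


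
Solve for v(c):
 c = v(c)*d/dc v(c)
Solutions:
 v(c) = -sqrt(C1 + c^2)
 v(c) = sqrt(C1 + c^2)


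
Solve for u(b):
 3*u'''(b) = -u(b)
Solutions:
 u(b) = C3*exp(-3^(2/3)*b/3) + (C1*sin(3^(1/6)*b/2) + C2*cos(3^(1/6)*b/2))*exp(3^(2/3)*b/6)


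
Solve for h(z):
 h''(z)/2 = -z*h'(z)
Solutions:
 h(z) = C1 + C2*erf(z)


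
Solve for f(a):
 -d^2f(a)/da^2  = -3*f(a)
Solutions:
 f(a) = C1*exp(-sqrt(3)*a) + C2*exp(sqrt(3)*a)


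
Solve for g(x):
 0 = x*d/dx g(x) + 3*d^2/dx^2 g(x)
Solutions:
 g(x) = C1 + C2*erf(sqrt(6)*x/6)


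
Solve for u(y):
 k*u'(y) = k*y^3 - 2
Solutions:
 u(y) = C1 + y^4/4 - 2*y/k


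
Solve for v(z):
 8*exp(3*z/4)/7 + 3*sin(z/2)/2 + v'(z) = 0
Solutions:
 v(z) = C1 - 32*exp(3*z/4)/21 + 3*cos(z/2)


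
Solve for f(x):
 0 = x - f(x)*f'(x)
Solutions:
 f(x) = -sqrt(C1 + x^2)
 f(x) = sqrt(C1 + x^2)


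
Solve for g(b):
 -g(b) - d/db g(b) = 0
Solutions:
 g(b) = C1*exp(-b)


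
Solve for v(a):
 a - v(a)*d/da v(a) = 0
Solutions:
 v(a) = -sqrt(C1 + a^2)
 v(a) = sqrt(C1 + a^2)


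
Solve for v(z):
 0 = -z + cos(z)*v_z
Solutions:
 v(z) = C1 + Integral(z/cos(z), z)


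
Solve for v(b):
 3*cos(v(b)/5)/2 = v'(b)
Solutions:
 -3*b/2 - 5*log(sin(v(b)/5) - 1)/2 + 5*log(sin(v(b)/5) + 1)/2 = C1


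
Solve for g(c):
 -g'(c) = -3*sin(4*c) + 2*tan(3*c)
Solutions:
 g(c) = C1 + 2*log(cos(3*c))/3 - 3*cos(4*c)/4


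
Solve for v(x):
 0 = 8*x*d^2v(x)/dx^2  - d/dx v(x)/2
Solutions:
 v(x) = C1 + C2*x^(17/16)


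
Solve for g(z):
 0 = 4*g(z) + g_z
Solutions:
 g(z) = C1*exp(-4*z)


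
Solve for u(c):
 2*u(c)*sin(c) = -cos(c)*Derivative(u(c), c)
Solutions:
 u(c) = C1*cos(c)^2


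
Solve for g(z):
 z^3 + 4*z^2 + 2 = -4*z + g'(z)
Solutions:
 g(z) = C1 + z^4/4 + 4*z^3/3 + 2*z^2 + 2*z


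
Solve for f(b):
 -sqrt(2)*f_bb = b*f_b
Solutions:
 f(b) = C1 + C2*erf(2^(1/4)*b/2)


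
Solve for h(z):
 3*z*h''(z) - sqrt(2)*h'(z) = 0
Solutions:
 h(z) = C1 + C2*z^(sqrt(2)/3 + 1)


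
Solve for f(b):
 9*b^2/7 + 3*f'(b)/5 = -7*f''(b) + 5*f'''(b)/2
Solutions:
 f(b) = C1 + C2*exp(b*(7 - sqrt(55))/5) + C3*exp(b*(7 + sqrt(55))/5) - 5*b^3/7 + 25*b^2 - 12625*b/21


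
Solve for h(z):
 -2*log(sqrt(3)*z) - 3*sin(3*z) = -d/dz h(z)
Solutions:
 h(z) = C1 + 2*z*log(z) - 2*z + z*log(3) - cos(3*z)


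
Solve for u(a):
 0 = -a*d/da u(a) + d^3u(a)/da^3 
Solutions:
 u(a) = C1 + Integral(C2*airyai(a) + C3*airybi(a), a)


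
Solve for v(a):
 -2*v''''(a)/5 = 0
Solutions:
 v(a) = C1 + C2*a + C3*a^2 + C4*a^3


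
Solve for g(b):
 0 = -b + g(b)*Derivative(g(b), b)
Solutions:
 g(b) = -sqrt(C1 + b^2)
 g(b) = sqrt(C1 + b^2)


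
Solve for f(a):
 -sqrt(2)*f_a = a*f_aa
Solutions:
 f(a) = C1 + C2*a^(1 - sqrt(2))


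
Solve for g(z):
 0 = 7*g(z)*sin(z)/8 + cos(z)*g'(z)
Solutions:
 g(z) = C1*cos(z)^(7/8)


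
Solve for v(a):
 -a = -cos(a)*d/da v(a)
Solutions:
 v(a) = C1 + Integral(a/cos(a), a)


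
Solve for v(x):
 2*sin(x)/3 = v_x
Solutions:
 v(x) = C1 - 2*cos(x)/3


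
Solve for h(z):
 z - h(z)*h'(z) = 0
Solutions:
 h(z) = -sqrt(C1 + z^2)
 h(z) = sqrt(C1 + z^2)


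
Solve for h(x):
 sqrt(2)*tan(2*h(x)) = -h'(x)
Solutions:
 h(x) = -asin(C1*exp(-2*sqrt(2)*x))/2 + pi/2
 h(x) = asin(C1*exp(-2*sqrt(2)*x))/2


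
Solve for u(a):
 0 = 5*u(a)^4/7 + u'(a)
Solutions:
 u(a) = 7^(1/3)*(1/(C1 + 15*a))^(1/3)
 u(a) = 7^(1/3)*(-3^(2/3) - 3*3^(1/6)*I)*(1/(C1 + 5*a))^(1/3)/6
 u(a) = 7^(1/3)*(-3^(2/3) + 3*3^(1/6)*I)*(1/(C1 + 5*a))^(1/3)/6


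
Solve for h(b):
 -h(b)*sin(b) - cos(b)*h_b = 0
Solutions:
 h(b) = C1*cos(b)


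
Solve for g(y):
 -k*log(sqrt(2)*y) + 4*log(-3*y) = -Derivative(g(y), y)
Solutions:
 g(y) = C1 + y*(k - 4)*log(y) + y*(-k + k*log(2)/2 - 4*log(3) + 4 - 4*I*pi)


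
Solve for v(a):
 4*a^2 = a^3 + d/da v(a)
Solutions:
 v(a) = C1 - a^4/4 + 4*a^3/3


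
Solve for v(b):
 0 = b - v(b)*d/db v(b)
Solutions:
 v(b) = -sqrt(C1 + b^2)
 v(b) = sqrt(C1 + b^2)


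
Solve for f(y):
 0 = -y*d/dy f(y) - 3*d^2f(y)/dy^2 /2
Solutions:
 f(y) = C1 + C2*erf(sqrt(3)*y/3)


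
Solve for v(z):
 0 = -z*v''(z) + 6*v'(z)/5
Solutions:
 v(z) = C1 + C2*z^(11/5)


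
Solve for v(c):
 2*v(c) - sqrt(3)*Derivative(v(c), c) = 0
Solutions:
 v(c) = C1*exp(2*sqrt(3)*c/3)


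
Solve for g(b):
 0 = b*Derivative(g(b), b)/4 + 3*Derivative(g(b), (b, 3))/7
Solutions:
 g(b) = C1 + Integral(C2*airyai(-126^(1/3)*b/6) + C3*airybi(-126^(1/3)*b/6), b)


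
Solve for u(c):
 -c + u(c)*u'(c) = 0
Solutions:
 u(c) = -sqrt(C1 + c^2)
 u(c) = sqrt(C1 + c^2)


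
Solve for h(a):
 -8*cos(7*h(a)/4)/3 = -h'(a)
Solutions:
 -8*a/3 - 2*log(sin(7*h(a)/4) - 1)/7 + 2*log(sin(7*h(a)/4) + 1)/7 = C1


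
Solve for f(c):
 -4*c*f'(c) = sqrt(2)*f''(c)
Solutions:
 f(c) = C1 + C2*erf(2^(1/4)*c)


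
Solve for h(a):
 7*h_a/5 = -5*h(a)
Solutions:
 h(a) = C1*exp(-25*a/7)


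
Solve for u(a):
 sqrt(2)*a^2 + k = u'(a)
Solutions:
 u(a) = C1 + sqrt(2)*a^3/3 + a*k


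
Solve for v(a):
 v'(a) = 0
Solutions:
 v(a) = C1


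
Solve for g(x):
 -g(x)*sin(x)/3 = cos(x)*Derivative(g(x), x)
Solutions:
 g(x) = C1*cos(x)^(1/3)


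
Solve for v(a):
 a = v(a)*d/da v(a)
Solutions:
 v(a) = -sqrt(C1 + a^2)
 v(a) = sqrt(C1 + a^2)


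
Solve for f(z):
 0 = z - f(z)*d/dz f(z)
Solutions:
 f(z) = -sqrt(C1 + z^2)
 f(z) = sqrt(C1 + z^2)


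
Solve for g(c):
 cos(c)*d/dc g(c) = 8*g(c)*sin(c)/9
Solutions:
 g(c) = C1/cos(c)^(8/9)


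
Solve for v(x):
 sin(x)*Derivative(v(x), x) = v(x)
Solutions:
 v(x) = C1*sqrt(cos(x) - 1)/sqrt(cos(x) + 1)


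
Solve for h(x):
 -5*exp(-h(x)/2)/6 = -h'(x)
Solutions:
 h(x) = 2*log(C1 + 5*x/12)


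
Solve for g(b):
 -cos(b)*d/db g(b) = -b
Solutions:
 g(b) = C1 + Integral(b/cos(b), b)


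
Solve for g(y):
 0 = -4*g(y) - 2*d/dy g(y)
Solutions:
 g(y) = C1*exp(-2*y)


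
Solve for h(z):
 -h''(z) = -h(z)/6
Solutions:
 h(z) = C1*exp(-sqrt(6)*z/6) + C2*exp(sqrt(6)*z/6)


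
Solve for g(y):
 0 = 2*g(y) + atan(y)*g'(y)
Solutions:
 g(y) = C1*exp(-2*Integral(1/atan(y), y))


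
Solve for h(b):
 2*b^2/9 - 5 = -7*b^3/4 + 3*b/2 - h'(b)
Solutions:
 h(b) = C1 - 7*b^4/16 - 2*b^3/27 + 3*b^2/4 + 5*b


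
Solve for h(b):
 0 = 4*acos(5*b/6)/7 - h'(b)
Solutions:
 h(b) = C1 + 4*b*acos(5*b/6)/7 - 4*sqrt(36 - 25*b^2)/35


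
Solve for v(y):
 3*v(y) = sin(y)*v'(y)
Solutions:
 v(y) = C1*(cos(y) - 1)^(3/2)/(cos(y) + 1)^(3/2)


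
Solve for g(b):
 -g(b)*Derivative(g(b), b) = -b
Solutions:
 g(b) = -sqrt(C1 + b^2)
 g(b) = sqrt(C1 + b^2)


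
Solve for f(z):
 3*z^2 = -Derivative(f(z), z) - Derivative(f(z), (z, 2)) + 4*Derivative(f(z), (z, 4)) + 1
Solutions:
 f(z) = C1 + C2*exp(-3^(1/3)*z*(3^(1/3)/(sqrt(78) + 9)^(1/3) + (sqrt(78) + 9)^(1/3))/12)*sin(3^(1/6)*z*(-3^(2/3)*(sqrt(78) + 9)^(1/3) + 3/(sqrt(78) + 9)^(1/3))/12) + C3*exp(-3^(1/3)*z*(3^(1/3)/(sqrt(78) + 9)^(1/3) + (sqrt(78) + 9)^(1/3))/12)*cos(3^(1/6)*z*(-3^(2/3)*(sqrt(78) + 9)^(1/3) + 3/(sqrt(78) + 9)^(1/3))/12) + C4*exp(3^(1/3)*z*(3^(1/3)/(sqrt(78) + 9)^(1/3) + (sqrt(78) + 9)^(1/3))/6) - z^3 + 3*z^2 - 5*z


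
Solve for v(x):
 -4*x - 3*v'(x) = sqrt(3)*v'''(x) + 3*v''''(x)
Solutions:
 v(x) = C1 + C2*exp(x*(-4*sqrt(3) + 2*18^(1/3)/(2*sqrt(3) + 243 + sqrt(-12 + (2*sqrt(3) + 243)^2))^(1/3) + 12^(1/3)*(2*sqrt(3) + 243 + sqrt(-12 + (2*sqrt(3) + 243)^2))^(1/3))/36)*sin(2^(1/3)*3^(1/6)*x*(-2^(1/3)*3^(2/3)*(2*sqrt(3) + 243 + 9*sqrt(-4/27 + (2*sqrt(3)/9 + 27)^2))^(1/3) + 6/(2*sqrt(3) + 243 + 9*sqrt(-4/27 + (2*sqrt(3)/9 + 27)^2))^(1/3))/36) + C3*exp(x*(-4*sqrt(3) + 2*18^(1/3)/(2*sqrt(3) + 243 + sqrt(-12 + (2*sqrt(3) + 243)^2))^(1/3) + 12^(1/3)*(2*sqrt(3) + 243 + sqrt(-12 + (2*sqrt(3) + 243)^2))^(1/3))/36)*cos(2^(1/3)*3^(1/6)*x*(-2^(1/3)*3^(2/3)*(2*sqrt(3) + 243 + 9*sqrt(-4/27 + (2*sqrt(3)/9 + 27)^2))^(1/3) + 6/(2*sqrt(3) + 243 + 9*sqrt(-4/27 + (2*sqrt(3)/9 + 27)^2))^(1/3))/36) + C4*exp(-x*(2*18^(1/3)/(2*sqrt(3) + 243 + sqrt(-12 + (2*sqrt(3) + 243)^2))^(1/3) + 2*sqrt(3) + 12^(1/3)*(2*sqrt(3) + 243 + sqrt(-12 + (2*sqrt(3) + 243)^2))^(1/3))/18) - 2*x^2/3


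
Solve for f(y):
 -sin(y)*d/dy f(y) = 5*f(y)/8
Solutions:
 f(y) = C1*(cos(y) + 1)^(5/16)/(cos(y) - 1)^(5/16)


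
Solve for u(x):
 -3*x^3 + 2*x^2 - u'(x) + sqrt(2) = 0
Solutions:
 u(x) = C1 - 3*x^4/4 + 2*x^3/3 + sqrt(2)*x


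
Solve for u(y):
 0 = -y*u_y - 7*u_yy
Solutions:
 u(y) = C1 + C2*erf(sqrt(14)*y/14)


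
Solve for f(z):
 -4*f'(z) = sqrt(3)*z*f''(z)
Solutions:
 f(z) = C1 + C2*z^(1 - 4*sqrt(3)/3)


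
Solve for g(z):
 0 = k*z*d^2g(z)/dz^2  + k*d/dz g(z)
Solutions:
 g(z) = C1 + C2*log(z)


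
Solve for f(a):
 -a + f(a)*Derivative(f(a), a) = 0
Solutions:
 f(a) = -sqrt(C1 + a^2)
 f(a) = sqrt(C1 + a^2)


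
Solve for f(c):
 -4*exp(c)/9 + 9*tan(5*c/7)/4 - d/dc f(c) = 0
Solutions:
 f(c) = C1 - 4*exp(c)/9 - 63*log(cos(5*c/7))/20


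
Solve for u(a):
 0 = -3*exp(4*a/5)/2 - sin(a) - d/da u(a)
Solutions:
 u(a) = C1 - 15*exp(4*a/5)/8 + cos(a)


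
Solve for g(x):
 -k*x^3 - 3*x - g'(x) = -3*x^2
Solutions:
 g(x) = C1 - k*x^4/4 + x^3 - 3*x^2/2


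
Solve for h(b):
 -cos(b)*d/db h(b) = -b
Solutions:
 h(b) = C1 + Integral(b/cos(b), b)


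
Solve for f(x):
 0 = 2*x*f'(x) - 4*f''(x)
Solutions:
 f(x) = C1 + C2*erfi(x/2)


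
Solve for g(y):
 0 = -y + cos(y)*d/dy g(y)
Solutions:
 g(y) = C1 + Integral(y/cos(y), y)


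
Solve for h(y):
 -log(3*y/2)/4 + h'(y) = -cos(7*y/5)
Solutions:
 h(y) = C1 + y*log(y)/4 - y/4 - y*log(2)/4 + y*log(3)/4 - 5*sin(7*y/5)/7


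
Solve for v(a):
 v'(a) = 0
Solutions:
 v(a) = C1


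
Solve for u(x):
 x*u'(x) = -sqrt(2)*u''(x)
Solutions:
 u(x) = C1 + C2*erf(2^(1/4)*x/2)


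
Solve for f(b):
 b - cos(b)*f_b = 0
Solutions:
 f(b) = C1 + Integral(b/cos(b), b)


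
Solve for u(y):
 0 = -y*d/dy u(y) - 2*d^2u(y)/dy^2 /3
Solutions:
 u(y) = C1 + C2*erf(sqrt(3)*y/2)


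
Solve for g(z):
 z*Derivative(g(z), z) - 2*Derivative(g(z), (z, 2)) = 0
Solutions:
 g(z) = C1 + C2*erfi(z/2)


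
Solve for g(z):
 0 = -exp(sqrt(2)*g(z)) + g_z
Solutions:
 g(z) = sqrt(2)*(2*log(-1/(C1 + z)) - log(2))/4


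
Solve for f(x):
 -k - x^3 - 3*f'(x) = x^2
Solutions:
 f(x) = C1 - k*x/3 - x^4/12 - x^3/9


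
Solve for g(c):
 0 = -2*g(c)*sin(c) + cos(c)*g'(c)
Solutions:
 g(c) = C1/cos(c)^2


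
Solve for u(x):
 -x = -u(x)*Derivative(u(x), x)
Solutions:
 u(x) = -sqrt(C1 + x^2)
 u(x) = sqrt(C1 + x^2)


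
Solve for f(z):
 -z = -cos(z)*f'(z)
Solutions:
 f(z) = C1 + Integral(z/cos(z), z)


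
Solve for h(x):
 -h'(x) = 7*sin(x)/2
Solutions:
 h(x) = C1 + 7*cos(x)/2


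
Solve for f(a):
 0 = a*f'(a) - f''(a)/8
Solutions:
 f(a) = C1 + C2*erfi(2*a)


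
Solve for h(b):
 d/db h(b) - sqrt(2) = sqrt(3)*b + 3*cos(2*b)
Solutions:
 h(b) = C1 + sqrt(3)*b^2/2 + sqrt(2)*b + 3*sin(2*b)/2


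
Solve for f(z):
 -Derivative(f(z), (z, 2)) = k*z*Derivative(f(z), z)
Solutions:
 f(z) = Piecewise((-sqrt(2)*sqrt(pi)*C1*erf(sqrt(2)*sqrt(k)*z/2)/(2*sqrt(k)) - C2, (k > 0) | (k < 0)), (-C1*z - C2, True))


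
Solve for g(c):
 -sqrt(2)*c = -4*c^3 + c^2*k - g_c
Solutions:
 g(c) = C1 - c^4 + c^3*k/3 + sqrt(2)*c^2/2


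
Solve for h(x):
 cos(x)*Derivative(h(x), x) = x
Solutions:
 h(x) = C1 + Integral(x/cos(x), x)


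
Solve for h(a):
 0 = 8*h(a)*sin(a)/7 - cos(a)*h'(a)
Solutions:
 h(a) = C1/cos(a)^(8/7)


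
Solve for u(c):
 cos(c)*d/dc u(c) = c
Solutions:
 u(c) = C1 + Integral(c/cos(c), c)


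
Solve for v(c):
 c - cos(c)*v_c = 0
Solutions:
 v(c) = C1 + Integral(c/cos(c), c)


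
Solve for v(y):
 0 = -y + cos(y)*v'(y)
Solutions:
 v(y) = C1 + Integral(y/cos(y), y)


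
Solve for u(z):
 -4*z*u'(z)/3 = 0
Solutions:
 u(z) = C1


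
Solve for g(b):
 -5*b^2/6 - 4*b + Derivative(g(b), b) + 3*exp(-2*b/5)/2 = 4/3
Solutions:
 g(b) = C1 + 5*b^3/18 + 2*b^2 + 4*b/3 + 15*exp(-2*b/5)/4


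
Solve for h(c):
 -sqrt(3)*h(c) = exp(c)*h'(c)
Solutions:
 h(c) = C1*exp(sqrt(3)*exp(-c))


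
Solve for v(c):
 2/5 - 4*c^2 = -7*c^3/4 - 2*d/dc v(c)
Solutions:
 v(c) = C1 - 7*c^4/32 + 2*c^3/3 - c/5


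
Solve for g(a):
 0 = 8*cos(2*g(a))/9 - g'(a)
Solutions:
 -8*a/9 - log(sin(2*g(a)) - 1)/4 + log(sin(2*g(a)) + 1)/4 = C1


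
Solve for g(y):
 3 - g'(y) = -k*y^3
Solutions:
 g(y) = C1 + k*y^4/4 + 3*y


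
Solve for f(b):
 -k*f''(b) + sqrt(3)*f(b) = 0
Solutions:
 f(b) = C1*exp(-3^(1/4)*b*sqrt(1/k)) + C2*exp(3^(1/4)*b*sqrt(1/k))


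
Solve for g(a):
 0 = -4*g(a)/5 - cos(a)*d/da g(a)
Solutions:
 g(a) = C1*(sin(a) - 1)^(2/5)/(sin(a) + 1)^(2/5)


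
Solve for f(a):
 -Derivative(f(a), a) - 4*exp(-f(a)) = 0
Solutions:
 f(a) = log(C1 - 4*a)


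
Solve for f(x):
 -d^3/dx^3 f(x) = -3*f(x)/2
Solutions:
 f(x) = C3*exp(2^(2/3)*3^(1/3)*x/2) + (C1*sin(2^(2/3)*3^(5/6)*x/4) + C2*cos(2^(2/3)*3^(5/6)*x/4))*exp(-2^(2/3)*3^(1/3)*x/4)


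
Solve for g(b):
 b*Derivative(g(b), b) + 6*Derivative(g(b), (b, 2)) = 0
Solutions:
 g(b) = C1 + C2*erf(sqrt(3)*b/6)


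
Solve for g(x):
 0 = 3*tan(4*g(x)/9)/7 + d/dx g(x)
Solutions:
 g(x) = -9*asin(C1*exp(-4*x/21))/4 + 9*pi/4
 g(x) = 9*asin(C1*exp(-4*x/21))/4


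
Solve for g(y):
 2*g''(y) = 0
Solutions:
 g(y) = C1 + C2*y


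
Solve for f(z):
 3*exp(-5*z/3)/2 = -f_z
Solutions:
 f(z) = C1 + 9*exp(-5*z/3)/10


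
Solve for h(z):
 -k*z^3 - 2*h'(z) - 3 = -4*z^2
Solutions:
 h(z) = C1 - k*z^4/8 + 2*z^3/3 - 3*z/2


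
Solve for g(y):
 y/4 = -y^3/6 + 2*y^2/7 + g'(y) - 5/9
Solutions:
 g(y) = C1 + y^4/24 - 2*y^3/21 + y^2/8 + 5*y/9


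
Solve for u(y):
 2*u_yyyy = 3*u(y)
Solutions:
 u(y) = C1*exp(-2^(3/4)*3^(1/4)*y/2) + C2*exp(2^(3/4)*3^(1/4)*y/2) + C3*sin(2^(3/4)*3^(1/4)*y/2) + C4*cos(2^(3/4)*3^(1/4)*y/2)


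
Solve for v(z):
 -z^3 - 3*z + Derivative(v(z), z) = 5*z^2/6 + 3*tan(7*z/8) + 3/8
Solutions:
 v(z) = C1 + z^4/4 + 5*z^3/18 + 3*z^2/2 + 3*z/8 - 24*log(cos(7*z/8))/7


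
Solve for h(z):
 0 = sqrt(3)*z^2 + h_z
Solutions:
 h(z) = C1 - sqrt(3)*z^3/3


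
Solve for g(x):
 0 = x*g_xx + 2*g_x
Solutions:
 g(x) = C1 + C2/x


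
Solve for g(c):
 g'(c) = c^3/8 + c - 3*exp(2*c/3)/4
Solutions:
 g(c) = C1 + c^4/32 + c^2/2 - 9*exp(2*c/3)/8


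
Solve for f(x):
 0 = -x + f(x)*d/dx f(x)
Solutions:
 f(x) = -sqrt(C1 + x^2)
 f(x) = sqrt(C1 + x^2)


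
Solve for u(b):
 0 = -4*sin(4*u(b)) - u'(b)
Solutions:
 u(b) = -acos((-C1 - exp(32*b))/(C1 - exp(32*b)))/4 + pi/2
 u(b) = acos((-C1 - exp(32*b))/(C1 - exp(32*b)))/4


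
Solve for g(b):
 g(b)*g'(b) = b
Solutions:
 g(b) = -sqrt(C1 + b^2)
 g(b) = sqrt(C1 + b^2)


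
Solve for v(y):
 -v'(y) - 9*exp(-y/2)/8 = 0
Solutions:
 v(y) = C1 + 9*exp(-y/2)/4


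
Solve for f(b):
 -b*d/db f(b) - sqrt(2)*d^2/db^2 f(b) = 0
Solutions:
 f(b) = C1 + C2*erf(2^(1/4)*b/2)


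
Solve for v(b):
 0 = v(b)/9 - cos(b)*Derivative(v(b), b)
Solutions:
 v(b) = C1*(sin(b) + 1)^(1/18)/(sin(b) - 1)^(1/18)


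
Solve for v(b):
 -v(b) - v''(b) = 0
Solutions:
 v(b) = C1*sin(b) + C2*cos(b)


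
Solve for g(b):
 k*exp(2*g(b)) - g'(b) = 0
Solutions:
 g(b) = log(-sqrt(-1/(C1 + b*k))) - log(2)/2
 g(b) = log(-1/(C1 + b*k))/2 - log(2)/2


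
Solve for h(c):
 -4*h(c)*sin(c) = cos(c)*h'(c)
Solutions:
 h(c) = C1*cos(c)^4


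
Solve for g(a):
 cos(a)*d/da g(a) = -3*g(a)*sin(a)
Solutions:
 g(a) = C1*cos(a)^3


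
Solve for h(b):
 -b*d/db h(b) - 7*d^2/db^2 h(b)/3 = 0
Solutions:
 h(b) = C1 + C2*erf(sqrt(42)*b/14)


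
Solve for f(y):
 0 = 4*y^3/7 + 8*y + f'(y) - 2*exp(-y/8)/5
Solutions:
 f(y) = C1 - y^4/7 - 4*y^2 - 16*exp(-y/8)/5


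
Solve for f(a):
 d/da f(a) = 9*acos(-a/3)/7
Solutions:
 f(a) = C1 + 9*a*acos(-a/3)/7 + 9*sqrt(9 - a^2)/7


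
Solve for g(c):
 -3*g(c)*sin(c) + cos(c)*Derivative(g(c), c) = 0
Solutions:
 g(c) = C1/cos(c)^3


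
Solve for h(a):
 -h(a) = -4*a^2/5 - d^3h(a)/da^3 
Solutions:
 h(a) = C3*exp(a) + 4*a^2/5 + (C1*sin(sqrt(3)*a/2) + C2*cos(sqrt(3)*a/2))*exp(-a/2)


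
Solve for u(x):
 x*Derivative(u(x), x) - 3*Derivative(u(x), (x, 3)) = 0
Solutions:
 u(x) = C1 + Integral(C2*airyai(3^(2/3)*x/3) + C3*airybi(3^(2/3)*x/3), x)


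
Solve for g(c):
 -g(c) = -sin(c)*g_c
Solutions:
 g(c) = C1*sqrt(cos(c) - 1)/sqrt(cos(c) + 1)


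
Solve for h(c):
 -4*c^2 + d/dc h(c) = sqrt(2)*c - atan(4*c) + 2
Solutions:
 h(c) = C1 + 4*c^3/3 + sqrt(2)*c^2/2 - c*atan(4*c) + 2*c + log(16*c^2 + 1)/8


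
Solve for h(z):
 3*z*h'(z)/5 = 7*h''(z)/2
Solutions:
 h(z) = C1 + C2*erfi(sqrt(105)*z/35)


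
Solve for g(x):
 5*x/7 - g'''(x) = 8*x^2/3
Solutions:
 g(x) = C1 + C2*x + C3*x^2 - 2*x^5/45 + 5*x^4/168


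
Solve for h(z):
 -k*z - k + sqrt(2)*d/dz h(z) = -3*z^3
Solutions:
 h(z) = C1 + sqrt(2)*k*z^2/4 + sqrt(2)*k*z/2 - 3*sqrt(2)*z^4/8


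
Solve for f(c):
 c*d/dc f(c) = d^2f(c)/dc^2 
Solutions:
 f(c) = C1 + C2*erfi(sqrt(2)*c/2)


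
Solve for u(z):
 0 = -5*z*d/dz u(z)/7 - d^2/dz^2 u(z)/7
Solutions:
 u(z) = C1 + C2*erf(sqrt(10)*z/2)


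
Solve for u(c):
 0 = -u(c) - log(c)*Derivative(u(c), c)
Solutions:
 u(c) = C1*exp(-li(c))


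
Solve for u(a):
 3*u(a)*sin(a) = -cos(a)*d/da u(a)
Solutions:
 u(a) = C1*cos(a)^3


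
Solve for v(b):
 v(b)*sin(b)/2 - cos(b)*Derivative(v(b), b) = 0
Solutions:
 v(b) = C1/sqrt(cos(b))


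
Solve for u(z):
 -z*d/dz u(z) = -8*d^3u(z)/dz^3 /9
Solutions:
 u(z) = C1 + Integral(C2*airyai(3^(2/3)*z/2) + C3*airybi(3^(2/3)*z/2), z)


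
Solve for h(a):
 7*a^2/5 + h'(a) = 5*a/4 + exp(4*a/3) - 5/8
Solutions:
 h(a) = C1 - 7*a^3/15 + 5*a^2/8 - 5*a/8 + 3*exp(4*a/3)/4


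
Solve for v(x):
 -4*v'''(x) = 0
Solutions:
 v(x) = C1 + C2*x + C3*x^2


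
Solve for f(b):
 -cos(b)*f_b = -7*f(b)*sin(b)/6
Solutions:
 f(b) = C1/cos(b)^(7/6)


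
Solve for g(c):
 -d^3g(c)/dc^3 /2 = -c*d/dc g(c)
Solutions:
 g(c) = C1 + Integral(C2*airyai(2^(1/3)*c) + C3*airybi(2^(1/3)*c), c)


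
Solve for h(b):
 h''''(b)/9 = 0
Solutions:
 h(b) = C1 + C2*b + C3*b^2 + C4*b^3


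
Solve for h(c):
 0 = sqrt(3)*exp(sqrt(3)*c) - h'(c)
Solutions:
 h(c) = C1 + exp(sqrt(3)*c)


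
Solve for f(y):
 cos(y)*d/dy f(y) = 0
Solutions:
 f(y) = C1


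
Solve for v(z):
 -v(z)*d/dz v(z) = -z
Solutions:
 v(z) = -sqrt(C1 + z^2)
 v(z) = sqrt(C1 + z^2)


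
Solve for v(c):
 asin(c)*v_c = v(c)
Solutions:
 v(c) = C1*exp(Integral(1/asin(c), c))


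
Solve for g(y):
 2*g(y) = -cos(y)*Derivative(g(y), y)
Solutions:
 g(y) = C1*(sin(y) - 1)/(sin(y) + 1)


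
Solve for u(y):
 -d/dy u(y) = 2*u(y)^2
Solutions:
 u(y) = 1/(C1 + 2*y)


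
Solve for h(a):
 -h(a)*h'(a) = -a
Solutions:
 h(a) = -sqrt(C1 + a^2)
 h(a) = sqrt(C1 + a^2)


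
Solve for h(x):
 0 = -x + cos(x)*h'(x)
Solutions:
 h(x) = C1 + Integral(x/cos(x), x)


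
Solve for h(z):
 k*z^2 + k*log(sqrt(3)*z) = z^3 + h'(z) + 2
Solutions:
 h(z) = C1 + k*z^3/3 + k*z*log(z) - k*z + k*z*log(3)/2 - z^4/4 - 2*z


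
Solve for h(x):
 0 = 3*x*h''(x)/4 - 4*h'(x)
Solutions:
 h(x) = C1 + C2*x^(19/3)


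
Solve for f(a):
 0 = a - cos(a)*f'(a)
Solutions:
 f(a) = C1 + Integral(a/cos(a), a)


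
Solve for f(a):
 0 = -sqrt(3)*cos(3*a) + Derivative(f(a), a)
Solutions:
 f(a) = C1 + sqrt(3)*sin(3*a)/3


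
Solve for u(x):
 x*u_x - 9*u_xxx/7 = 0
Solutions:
 u(x) = C1 + Integral(C2*airyai(21^(1/3)*x/3) + C3*airybi(21^(1/3)*x/3), x)


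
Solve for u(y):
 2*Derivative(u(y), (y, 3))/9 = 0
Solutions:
 u(y) = C1 + C2*y + C3*y^2


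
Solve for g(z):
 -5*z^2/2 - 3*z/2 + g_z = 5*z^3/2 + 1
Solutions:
 g(z) = C1 + 5*z^4/8 + 5*z^3/6 + 3*z^2/4 + z


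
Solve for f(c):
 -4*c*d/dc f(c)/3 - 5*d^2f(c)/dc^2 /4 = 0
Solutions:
 f(c) = C1 + C2*erf(2*sqrt(30)*c/15)


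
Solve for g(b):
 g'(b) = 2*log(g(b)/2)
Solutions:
 Integral(1/(-log(_y) + log(2)), (_y, g(b)))/2 = C1 - b


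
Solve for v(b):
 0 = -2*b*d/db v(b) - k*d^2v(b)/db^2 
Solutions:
 v(b) = C1 + C2*sqrt(k)*erf(b*sqrt(1/k))


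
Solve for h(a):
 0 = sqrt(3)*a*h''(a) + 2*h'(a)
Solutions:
 h(a) = C1 + C2*a^(1 - 2*sqrt(3)/3)


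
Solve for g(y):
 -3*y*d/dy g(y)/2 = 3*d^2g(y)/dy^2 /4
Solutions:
 g(y) = C1 + C2*erf(y)


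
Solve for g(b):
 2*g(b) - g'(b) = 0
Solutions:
 g(b) = C1*exp(2*b)


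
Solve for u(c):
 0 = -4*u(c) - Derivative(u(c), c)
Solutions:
 u(c) = C1*exp(-4*c)


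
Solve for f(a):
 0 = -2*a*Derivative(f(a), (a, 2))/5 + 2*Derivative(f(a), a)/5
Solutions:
 f(a) = C1 + C2*a^2


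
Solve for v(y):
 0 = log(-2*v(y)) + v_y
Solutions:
 Integral(1/(log(-_y) + log(2)), (_y, v(y))) = C1 - y


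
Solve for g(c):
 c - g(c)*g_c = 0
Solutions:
 g(c) = -sqrt(C1 + c^2)
 g(c) = sqrt(C1 + c^2)


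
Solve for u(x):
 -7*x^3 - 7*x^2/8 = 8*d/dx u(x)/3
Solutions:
 u(x) = C1 - 21*x^4/32 - 7*x^3/64


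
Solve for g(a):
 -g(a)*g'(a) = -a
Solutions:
 g(a) = -sqrt(C1 + a^2)
 g(a) = sqrt(C1 + a^2)


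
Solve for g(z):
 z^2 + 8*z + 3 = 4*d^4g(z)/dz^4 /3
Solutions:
 g(z) = C1 + C2*z + C3*z^2 + C4*z^3 + z^6/480 + z^5/20 + 3*z^4/32


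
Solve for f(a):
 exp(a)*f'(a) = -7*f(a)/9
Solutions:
 f(a) = C1*exp(7*exp(-a)/9)


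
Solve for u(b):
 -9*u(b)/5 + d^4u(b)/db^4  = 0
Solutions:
 u(b) = C1*exp(-sqrt(3)*5^(3/4)*b/5) + C2*exp(sqrt(3)*5^(3/4)*b/5) + C3*sin(sqrt(3)*5^(3/4)*b/5) + C4*cos(sqrt(3)*5^(3/4)*b/5)


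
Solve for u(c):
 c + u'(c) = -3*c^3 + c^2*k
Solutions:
 u(c) = C1 - 3*c^4/4 + c^3*k/3 - c^2/2


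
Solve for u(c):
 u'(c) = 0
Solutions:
 u(c) = C1


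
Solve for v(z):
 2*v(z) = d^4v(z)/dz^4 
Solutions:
 v(z) = C1*exp(-2^(1/4)*z) + C2*exp(2^(1/4)*z) + C3*sin(2^(1/4)*z) + C4*cos(2^(1/4)*z)


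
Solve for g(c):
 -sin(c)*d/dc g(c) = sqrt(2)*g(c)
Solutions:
 g(c) = C1*(cos(c) + 1)^(sqrt(2)/2)/(cos(c) - 1)^(sqrt(2)/2)


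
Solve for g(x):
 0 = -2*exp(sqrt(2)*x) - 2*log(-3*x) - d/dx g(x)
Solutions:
 g(x) = C1 - 2*x*log(-x) + 2*x*(1 - log(3)) - sqrt(2)*exp(sqrt(2)*x)


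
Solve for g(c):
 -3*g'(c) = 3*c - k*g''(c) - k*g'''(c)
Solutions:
 g(c) = C1 + C2*exp(c*(-1 + sqrt(k*(k + 12))/k)/2) + C3*exp(-c*(1 + sqrt(k*(k + 12))/k)/2) - c^2/2 - c*k/3


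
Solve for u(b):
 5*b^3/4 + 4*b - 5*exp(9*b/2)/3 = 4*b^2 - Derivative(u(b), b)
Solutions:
 u(b) = C1 - 5*b^4/16 + 4*b^3/3 - 2*b^2 + 10*exp(9*b/2)/27


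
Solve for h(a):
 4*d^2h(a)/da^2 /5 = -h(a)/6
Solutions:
 h(a) = C1*sin(sqrt(30)*a/12) + C2*cos(sqrt(30)*a/12)


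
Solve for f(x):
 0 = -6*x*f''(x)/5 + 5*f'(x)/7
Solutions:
 f(x) = C1 + C2*x^(67/42)


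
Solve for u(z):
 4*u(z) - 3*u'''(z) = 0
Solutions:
 u(z) = C3*exp(6^(2/3)*z/3) + (C1*sin(2^(2/3)*3^(1/6)*z/2) + C2*cos(2^(2/3)*3^(1/6)*z/2))*exp(-6^(2/3)*z/6)


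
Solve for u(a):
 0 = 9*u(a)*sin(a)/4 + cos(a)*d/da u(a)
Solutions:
 u(a) = C1*cos(a)^(9/4)


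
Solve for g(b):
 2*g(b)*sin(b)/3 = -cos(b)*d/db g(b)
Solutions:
 g(b) = C1*cos(b)^(2/3)


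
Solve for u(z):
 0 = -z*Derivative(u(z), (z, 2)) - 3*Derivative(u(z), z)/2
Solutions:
 u(z) = C1 + C2/sqrt(z)


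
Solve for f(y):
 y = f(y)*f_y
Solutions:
 f(y) = -sqrt(C1 + y^2)
 f(y) = sqrt(C1 + y^2)


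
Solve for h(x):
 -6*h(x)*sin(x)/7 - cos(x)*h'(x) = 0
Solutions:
 h(x) = C1*cos(x)^(6/7)


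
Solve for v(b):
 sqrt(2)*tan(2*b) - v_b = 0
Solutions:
 v(b) = C1 - sqrt(2)*log(cos(2*b))/2


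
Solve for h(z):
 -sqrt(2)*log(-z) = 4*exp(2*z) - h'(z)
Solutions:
 h(z) = C1 + sqrt(2)*z*log(-z) - sqrt(2)*z + 2*exp(2*z)


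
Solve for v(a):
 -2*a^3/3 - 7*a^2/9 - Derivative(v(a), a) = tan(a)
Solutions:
 v(a) = C1 - a^4/6 - 7*a^3/27 + log(cos(a))


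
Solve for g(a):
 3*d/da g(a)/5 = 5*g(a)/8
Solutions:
 g(a) = C1*exp(25*a/24)


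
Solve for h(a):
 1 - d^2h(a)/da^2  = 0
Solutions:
 h(a) = C1 + C2*a + a^2/2


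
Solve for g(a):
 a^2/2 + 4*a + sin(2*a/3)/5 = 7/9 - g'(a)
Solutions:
 g(a) = C1 - a^3/6 - 2*a^2 + 7*a/9 + 3*cos(2*a/3)/10


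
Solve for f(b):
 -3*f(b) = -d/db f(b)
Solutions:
 f(b) = C1*exp(3*b)


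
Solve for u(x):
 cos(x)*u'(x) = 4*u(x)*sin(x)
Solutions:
 u(x) = C1/cos(x)^4


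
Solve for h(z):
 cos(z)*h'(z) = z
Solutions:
 h(z) = C1 + Integral(z/cos(z), z)


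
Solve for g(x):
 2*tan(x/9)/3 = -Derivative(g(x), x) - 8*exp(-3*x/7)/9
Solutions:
 g(x) = C1 - 3*log(tan(x/9)^2 + 1) + 56*exp(-3*x/7)/27


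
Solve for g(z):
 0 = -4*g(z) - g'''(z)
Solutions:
 g(z) = C3*exp(-2^(2/3)*z) + (C1*sin(2^(2/3)*sqrt(3)*z/2) + C2*cos(2^(2/3)*sqrt(3)*z/2))*exp(2^(2/3)*z/2)


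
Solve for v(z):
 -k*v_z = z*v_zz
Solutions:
 v(z) = C1 + z^(1 - re(k))*(C2*sin(log(z)*Abs(im(k))) + C3*cos(log(z)*im(k)))


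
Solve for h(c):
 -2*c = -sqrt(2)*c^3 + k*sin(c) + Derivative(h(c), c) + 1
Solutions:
 h(c) = C1 + sqrt(2)*c^4/4 - c^2 - c + k*cos(c)


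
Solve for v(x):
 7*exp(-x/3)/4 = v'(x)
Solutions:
 v(x) = C1 - 21*exp(-x/3)/4


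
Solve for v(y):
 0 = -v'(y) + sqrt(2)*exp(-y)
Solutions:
 v(y) = C1 - sqrt(2)*exp(-y)


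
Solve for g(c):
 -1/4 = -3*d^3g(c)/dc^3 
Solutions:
 g(c) = C1 + C2*c + C3*c^2 + c^3/72


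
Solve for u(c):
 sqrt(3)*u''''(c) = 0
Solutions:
 u(c) = C1 + C2*c + C3*c^2 + C4*c^3


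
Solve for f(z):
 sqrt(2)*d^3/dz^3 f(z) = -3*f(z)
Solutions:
 f(z) = C3*exp(-2^(5/6)*3^(1/3)*z/2) + (C1*sin(6^(5/6)*z/4) + C2*cos(6^(5/6)*z/4))*exp(2^(5/6)*3^(1/3)*z/4)


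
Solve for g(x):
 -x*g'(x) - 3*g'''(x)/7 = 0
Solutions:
 g(x) = C1 + Integral(C2*airyai(-3^(2/3)*7^(1/3)*x/3) + C3*airybi(-3^(2/3)*7^(1/3)*x/3), x)


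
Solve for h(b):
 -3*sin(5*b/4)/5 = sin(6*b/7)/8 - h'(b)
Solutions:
 h(b) = C1 - 7*cos(6*b/7)/48 - 12*cos(5*b/4)/25


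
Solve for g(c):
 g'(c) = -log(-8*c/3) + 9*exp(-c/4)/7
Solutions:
 g(c) = C1 - c*log(-c) + c*(-3*log(2) + 1 + log(3)) - 36*exp(-c/4)/7


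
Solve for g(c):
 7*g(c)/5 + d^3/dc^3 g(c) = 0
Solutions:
 g(c) = C3*exp(-5^(2/3)*7^(1/3)*c/5) + (C1*sin(sqrt(3)*5^(2/3)*7^(1/3)*c/10) + C2*cos(sqrt(3)*5^(2/3)*7^(1/3)*c/10))*exp(5^(2/3)*7^(1/3)*c/10)


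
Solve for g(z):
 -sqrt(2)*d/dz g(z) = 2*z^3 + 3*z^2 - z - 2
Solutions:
 g(z) = C1 - sqrt(2)*z^4/4 - sqrt(2)*z^3/2 + sqrt(2)*z^2/4 + sqrt(2)*z


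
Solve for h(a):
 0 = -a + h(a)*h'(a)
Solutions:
 h(a) = -sqrt(C1 + a^2)
 h(a) = sqrt(C1 + a^2)


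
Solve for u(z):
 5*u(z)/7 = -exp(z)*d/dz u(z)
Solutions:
 u(z) = C1*exp(5*exp(-z)/7)


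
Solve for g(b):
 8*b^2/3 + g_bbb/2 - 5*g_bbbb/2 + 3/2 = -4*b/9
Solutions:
 g(b) = C1 + C2*b + C3*b^2 + C4*exp(b/5) - 4*b^5/45 - 61*b^4/27 - 2467*b^3/54


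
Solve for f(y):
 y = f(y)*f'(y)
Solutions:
 f(y) = -sqrt(C1 + y^2)
 f(y) = sqrt(C1 + y^2)


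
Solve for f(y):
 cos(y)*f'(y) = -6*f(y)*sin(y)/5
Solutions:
 f(y) = C1*cos(y)^(6/5)


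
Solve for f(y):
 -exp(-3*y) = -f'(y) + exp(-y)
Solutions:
 f(y) = C1 - exp(-y) - exp(-3*y)/3


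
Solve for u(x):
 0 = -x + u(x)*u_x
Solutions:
 u(x) = -sqrt(C1 + x^2)
 u(x) = sqrt(C1 + x^2)


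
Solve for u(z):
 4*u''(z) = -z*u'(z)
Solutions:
 u(z) = C1 + C2*erf(sqrt(2)*z/4)


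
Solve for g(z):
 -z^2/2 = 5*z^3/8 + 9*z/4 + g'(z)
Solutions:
 g(z) = C1 - 5*z^4/32 - z^3/6 - 9*z^2/8


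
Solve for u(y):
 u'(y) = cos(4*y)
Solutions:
 u(y) = C1 + sin(4*y)/4


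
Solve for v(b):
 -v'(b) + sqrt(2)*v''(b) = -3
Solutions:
 v(b) = C1 + C2*exp(sqrt(2)*b/2) + 3*b


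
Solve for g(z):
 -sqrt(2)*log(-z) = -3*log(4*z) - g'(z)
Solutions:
 g(z) = C1 - z*(3 - sqrt(2))*log(z) + z*(-6*log(2) - sqrt(2) + 3 + sqrt(2)*I*pi)


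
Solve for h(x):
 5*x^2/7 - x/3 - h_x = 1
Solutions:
 h(x) = C1 + 5*x^3/21 - x^2/6 - x


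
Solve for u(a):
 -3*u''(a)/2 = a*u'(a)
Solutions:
 u(a) = C1 + C2*erf(sqrt(3)*a/3)


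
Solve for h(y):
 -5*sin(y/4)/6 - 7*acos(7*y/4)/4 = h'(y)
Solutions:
 h(y) = C1 - 7*y*acos(7*y/4)/4 + sqrt(16 - 49*y^2)/4 + 10*cos(y/4)/3


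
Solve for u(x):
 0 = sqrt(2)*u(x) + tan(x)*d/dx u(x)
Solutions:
 u(x) = C1/sin(x)^(sqrt(2))


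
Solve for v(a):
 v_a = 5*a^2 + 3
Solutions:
 v(a) = C1 + 5*a^3/3 + 3*a


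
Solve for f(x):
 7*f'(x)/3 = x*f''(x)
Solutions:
 f(x) = C1 + C2*x^(10/3)


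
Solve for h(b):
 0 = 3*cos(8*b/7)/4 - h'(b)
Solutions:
 h(b) = C1 + 21*sin(8*b/7)/32


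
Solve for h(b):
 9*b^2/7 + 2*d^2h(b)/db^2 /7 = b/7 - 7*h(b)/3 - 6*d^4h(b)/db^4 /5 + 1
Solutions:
 h(b) = -27*b^2/49 + 3*b/49 + (C1*sin(2^(3/4)*sqrt(3)*35^(1/4)*b*cos(atan(sqrt(3405)/5)/2)/6) + C2*cos(2^(3/4)*sqrt(3)*35^(1/4)*b*cos(atan(sqrt(3405)/5)/2)/6))*exp(-2^(3/4)*sqrt(3)*35^(1/4)*b*sin(atan(sqrt(3405)/5)/2)/6) + (C3*sin(2^(3/4)*sqrt(3)*35^(1/4)*b*cos(atan(sqrt(3405)/5)/2)/6) + C4*cos(2^(3/4)*sqrt(3)*35^(1/4)*b*cos(atan(sqrt(3405)/5)/2)/6))*exp(2^(3/4)*sqrt(3)*35^(1/4)*b*sin(atan(sqrt(3405)/5)/2)/6) + 1353/2401


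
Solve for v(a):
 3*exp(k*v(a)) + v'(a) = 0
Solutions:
 v(a) = Piecewise((log(1/(C1*k + 3*a*k))/k, Ne(k, 0)), (nan, True))
 v(a) = Piecewise((C1 - 3*a, Eq(k, 0)), (nan, True))


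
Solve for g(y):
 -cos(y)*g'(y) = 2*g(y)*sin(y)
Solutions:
 g(y) = C1*cos(y)^2


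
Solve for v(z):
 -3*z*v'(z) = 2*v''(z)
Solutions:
 v(z) = C1 + C2*erf(sqrt(3)*z/2)


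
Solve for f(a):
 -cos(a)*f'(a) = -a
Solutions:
 f(a) = C1 + Integral(a/cos(a), a)


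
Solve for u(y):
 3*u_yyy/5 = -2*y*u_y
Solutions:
 u(y) = C1 + Integral(C2*airyai(-10^(1/3)*3^(2/3)*y/3) + C3*airybi(-10^(1/3)*3^(2/3)*y/3), y)
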